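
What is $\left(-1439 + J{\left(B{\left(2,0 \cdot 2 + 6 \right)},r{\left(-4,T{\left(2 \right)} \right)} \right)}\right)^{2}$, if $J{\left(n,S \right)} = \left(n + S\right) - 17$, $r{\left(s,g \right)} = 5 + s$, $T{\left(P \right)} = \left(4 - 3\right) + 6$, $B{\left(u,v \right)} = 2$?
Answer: $2111209$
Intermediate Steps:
$T{\left(P \right)} = 7$ ($T{\left(P \right)} = 1 + 6 = 7$)
$J{\left(n,S \right)} = -17 + S + n$ ($J{\left(n,S \right)} = \left(S + n\right) - 17 = -17 + S + n$)
$\left(-1439 + J{\left(B{\left(2,0 \cdot 2 + 6 \right)},r{\left(-4,T{\left(2 \right)} \right)} \right)}\right)^{2} = \left(-1439 + \left(-17 + \left(5 - 4\right) + 2\right)\right)^{2} = \left(-1439 + \left(-17 + 1 + 2\right)\right)^{2} = \left(-1439 - 14\right)^{2} = \left(-1453\right)^{2} = 2111209$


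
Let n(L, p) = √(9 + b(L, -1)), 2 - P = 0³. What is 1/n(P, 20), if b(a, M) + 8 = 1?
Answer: √2/2 ≈ 0.70711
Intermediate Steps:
b(a, M) = -7 (b(a, M) = -8 + 1 = -7)
P = 2 (P = 2 - 1*0³ = 2 - 1*0 = 2 + 0 = 2)
n(L, p) = √2 (n(L, p) = √(9 - 7) = √2)
1/n(P, 20) = 1/(√2) = √2/2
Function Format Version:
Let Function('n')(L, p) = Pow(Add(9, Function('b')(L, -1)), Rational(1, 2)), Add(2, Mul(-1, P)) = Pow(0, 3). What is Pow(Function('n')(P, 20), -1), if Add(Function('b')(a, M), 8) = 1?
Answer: Mul(Rational(1, 2), Pow(2, Rational(1, 2))) ≈ 0.70711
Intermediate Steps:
Function('b')(a, M) = -7 (Function('b')(a, M) = Add(-8, 1) = -7)
P = 2 (P = Add(2, Mul(-1, Pow(0, 3))) = Add(2, Mul(-1, 0)) = Add(2, 0) = 2)
Function('n')(L, p) = Pow(2, Rational(1, 2)) (Function('n')(L, p) = Pow(Add(9, -7), Rational(1, 2)) = Pow(2, Rational(1, 2)))
Pow(Function('n')(P, 20), -1) = Pow(Pow(2, Rational(1, 2)), -1) = Mul(Rational(1, 2), Pow(2, Rational(1, 2)))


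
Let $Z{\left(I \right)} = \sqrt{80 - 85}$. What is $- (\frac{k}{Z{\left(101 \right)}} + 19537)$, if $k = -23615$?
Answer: $-19537 - 4723 i \sqrt{5} \approx -19537.0 - 10561.0 i$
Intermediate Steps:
$Z{\left(I \right)} = i \sqrt{5}$ ($Z{\left(I \right)} = \sqrt{-5} = i \sqrt{5}$)
$- (\frac{k}{Z{\left(101 \right)}} + 19537) = - (- \frac{23615}{i \sqrt{5}} + 19537) = - (- 23615 \left(- \frac{i \sqrt{5}}{5}\right) + 19537) = - (4723 i \sqrt{5} + 19537) = - (19537 + 4723 i \sqrt{5}) = -19537 - 4723 i \sqrt{5}$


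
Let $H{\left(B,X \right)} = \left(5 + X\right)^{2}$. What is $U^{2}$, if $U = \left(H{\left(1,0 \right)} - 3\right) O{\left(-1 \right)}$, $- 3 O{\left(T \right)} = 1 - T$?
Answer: $\frac{1936}{9} \approx 215.11$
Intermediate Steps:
$O{\left(T \right)} = - \frac{1}{3} + \frac{T}{3}$ ($O{\left(T \right)} = - \frac{1 - T}{3} = - \frac{1}{3} + \frac{T}{3}$)
$U = - \frac{44}{3}$ ($U = \left(\left(5 + 0\right)^{2} - 3\right) \left(- \frac{1}{3} + \frac{1}{3} \left(-1\right)\right) = \left(5^{2} - 3\right) \left(- \frac{1}{3} - \frac{1}{3}\right) = \left(25 - 3\right) \left(- \frac{2}{3}\right) = 22 \left(- \frac{2}{3}\right) = - \frac{44}{3} \approx -14.667$)
$U^{2} = \left(- \frac{44}{3}\right)^{2} = \frac{1936}{9}$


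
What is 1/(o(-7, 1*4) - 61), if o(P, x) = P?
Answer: -1/68 ≈ -0.014706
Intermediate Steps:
1/(o(-7, 1*4) - 61) = 1/(-7 - 61) = 1/(-68) = -1/68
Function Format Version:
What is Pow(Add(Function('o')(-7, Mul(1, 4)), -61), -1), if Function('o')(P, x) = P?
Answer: Rational(-1, 68) ≈ -0.014706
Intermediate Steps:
Pow(Add(Function('o')(-7, Mul(1, 4)), -61), -1) = Pow(Add(-7, -61), -1) = Pow(-68, -1) = Rational(-1, 68)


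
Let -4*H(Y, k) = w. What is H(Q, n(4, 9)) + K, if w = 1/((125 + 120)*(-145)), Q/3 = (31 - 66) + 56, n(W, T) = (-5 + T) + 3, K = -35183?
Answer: -4999504299/142100 ≈ -35183.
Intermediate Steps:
n(W, T) = -2 + T
Q = 63 (Q = 3*((31 - 66) + 56) = 3*(-35 + 56) = 3*21 = 63)
w = -1/35525 (w = -1/145/245 = (1/245)*(-1/145) = -1/35525 ≈ -2.8149e-5)
H(Y, k) = 1/142100 (H(Y, k) = -1/4*(-1/35525) = 1/142100)
H(Q, n(4, 9)) + K = 1/142100 - 35183 = -4999504299/142100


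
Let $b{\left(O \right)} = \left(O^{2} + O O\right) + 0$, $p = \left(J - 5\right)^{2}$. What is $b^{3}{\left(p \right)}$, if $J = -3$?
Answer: $549755813888$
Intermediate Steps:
$p = 64$ ($p = \left(-3 - 5\right)^{2} = \left(-8\right)^{2} = 64$)
$b{\left(O \right)} = 2 O^{2}$ ($b{\left(O \right)} = \left(O^{2} + O^{2}\right) + 0 = 2 O^{2} + 0 = 2 O^{2}$)
$b^{3}{\left(p \right)} = \left(2 \cdot 64^{2}\right)^{3} = \left(2 \cdot 4096\right)^{3} = 8192^{3} = 549755813888$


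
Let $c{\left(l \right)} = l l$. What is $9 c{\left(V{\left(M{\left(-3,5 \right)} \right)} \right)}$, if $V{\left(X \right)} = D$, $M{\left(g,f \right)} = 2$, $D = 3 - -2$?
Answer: $225$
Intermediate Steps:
$D = 5$ ($D = 3 + 2 = 5$)
$V{\left(X \right)} = 5$
$c{\left(l \right)} = l^{2}$
$9 c{\left(V{\left(M{\left(-3,5 \right)} \right)} \right)} = 9 \cdot 5^{2} = 9 \cdot 25 = 225$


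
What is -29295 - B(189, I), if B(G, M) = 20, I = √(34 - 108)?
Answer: -29315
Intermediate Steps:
I = I*√74 (I = √(-74) = I*√74 ≈ 8.6023*I)
-29295 - B(189, I) = -29295 - 1*20 = -29295 - 20 = -29315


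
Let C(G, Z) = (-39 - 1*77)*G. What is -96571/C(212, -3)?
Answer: 96571/24592 ≈ 3.9269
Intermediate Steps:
C(G, Z) = -116*G (C(G, Z) = (-39 - 77)*G = -116*G)
-96571/C(212, -3) = -96571/((-116*212)) = -96571/(-24592) = -96571*(-1/24592) = 96571/24592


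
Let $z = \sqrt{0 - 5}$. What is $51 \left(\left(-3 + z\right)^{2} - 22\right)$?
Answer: $-918 - 306 i \sqrt{5} \approx -918.0 - 684.24 i$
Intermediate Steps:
$z = i \sqrt{5}$ ($z = \sqrt{-5} = i \sqrt{5} \approx 2.2361 i$)
$51 \left(\left(-3 + z\right)^{2} - 22\right) = 51 \left(\left(-3 + i \sqrt{5}\right)^{2} - 22\right) = 51 \left(-22 + \left(-3 + i \sqrt{5}\right)^{2}\right) = -1122 + 51 \left(-3 + i \sqrt{5}\right)^{2}$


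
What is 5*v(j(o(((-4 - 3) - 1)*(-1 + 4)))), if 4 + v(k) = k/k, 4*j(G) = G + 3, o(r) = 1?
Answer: -15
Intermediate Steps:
j(G) = ¾ + G/4 (j(G) = (G + 3)/4 = (3 + G)/4 = ¾ + G/4)
v(k) = -3 (v(k) = -4 + k/k = -4 + 1 = -3)
5*v(j(o(((-4 - 3) - 1)*(-1 + 4)))) = 5*(-3) = -15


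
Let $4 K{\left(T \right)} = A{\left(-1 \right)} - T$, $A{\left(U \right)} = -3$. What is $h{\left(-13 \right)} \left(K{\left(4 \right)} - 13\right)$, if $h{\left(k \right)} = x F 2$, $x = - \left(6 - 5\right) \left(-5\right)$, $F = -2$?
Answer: $295$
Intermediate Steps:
$x = 5$ ($x = - 1 \left(-5\right) = \left(-1\right) \left(-5\right) = 5$)
$K{\left(T \right)} = - \frac{3}{4} - \frac{T}{4}$ ($K{\left(T \right)} = \frac{-3 - T}{4} = - \frac{3}{4} - \frac{T}{4}$)
$h{\left(k \right)} = -20$ ($h{\left(k \right)} = 5 \left(-2\right) 2 = \left(-10\right) 2 = -20$)
$h{\left(-13 \right)} \left(K{\left(4 \right)} - 13\right) = - 20 \left(\left(- \frac{3}{4} - 1\right) - 13\right) = - 20 \left(- \frac{7}{4} - 13\right) = \left(-20\right) \left(- \frac{59}{4}\right) = 295$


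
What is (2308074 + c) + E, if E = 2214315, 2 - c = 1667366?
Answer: 2855025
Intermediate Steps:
c = -1667364 (c = 2 - 1*1667366 = 2 - 1667366 = -1667364)
(2308074 + c) + E = (2308074 - 1667364) + 2214315 = 640710 + 2214315 = 2855025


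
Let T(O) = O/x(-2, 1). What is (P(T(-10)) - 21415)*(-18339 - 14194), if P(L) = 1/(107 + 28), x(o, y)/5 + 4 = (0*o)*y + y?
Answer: 94053683792/135 ≈ 6.9669e+8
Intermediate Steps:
x(o, y) = -20 + 5*y (x(o, y) = -20 + 5*((0*o)*y + y) = -20 + 5*(0*y + y) = -20 + 5*(0 + y) = -20 + 5*y)
T(O) = -O/15 (T(O) = O/(-20 + 5*1) = O/(-20 + 5) = O/(-15) = O*(-1/15) = -O/15)
P(L) = 1/135
(P(T(-10)) - 21415)*(-18339 - 14194) = (1/135 - 21415)*(-18339 - 14194) = -2891024/135*(-32533) = 94053683792/135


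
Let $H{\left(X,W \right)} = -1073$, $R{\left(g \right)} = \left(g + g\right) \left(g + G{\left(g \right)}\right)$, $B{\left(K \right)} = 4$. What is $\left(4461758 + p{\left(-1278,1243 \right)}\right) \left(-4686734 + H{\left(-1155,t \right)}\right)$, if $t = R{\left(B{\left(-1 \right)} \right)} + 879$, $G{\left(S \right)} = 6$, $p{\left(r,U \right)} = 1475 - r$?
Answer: $-20928765917377$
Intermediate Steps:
$R{\left(g \right)} = 2 g \left(6 + g\right)$ ($R{\left(g \right)} = \left(g + g\right) \left(g + 6\right) = 2 g \left(6 + g\right)$)
$t = 959$ ($t = 2 \cdot 4 \left(6 + 4\right) + 879 = 2 \cdot 4 \cdot 10 + 879 = 80 + 879 = 959$)
$\left(4461758 + p{\left(-1278,1243 \right)}\right) \left(-4686734 + H{\left(-1155,t \right)}\right) = \left(4461758 + \left(1475 - -1278\right)\right) \left(-4686734 - 1073\right) = \left(4461758 + \left(1475 + 1278\right)\right) \left(-4687807\right) = \left(4461758 + 2753\right) \left(-4687807\right) = 4464511 \left(-4687807\right) = -20928765917377$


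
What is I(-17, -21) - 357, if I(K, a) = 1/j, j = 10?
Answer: -3569/10 ≈ -356.90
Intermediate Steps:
I(K, a) = ⅒ (I(K, a) = 1/10 = ⅒)
I(-17, -21) - 357 = ⅒ - 357 = -3569/10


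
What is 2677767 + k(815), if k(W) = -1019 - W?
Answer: 2675933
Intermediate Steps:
2677767 + k(815) = 2677767 + (-1019 - 1*815) = 2677767 + (-1019 - 815) = 2677767 - 1834 = 2675933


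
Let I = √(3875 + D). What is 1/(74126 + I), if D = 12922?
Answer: 74126/5494647079 - √16797/5494647079 ≈ 1.3467e-5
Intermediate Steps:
I = √16797 (I = √(3875 + 12922) = √16797 ≈ 129.60)
1/(74126 + I) = 1/(74126 + √16797)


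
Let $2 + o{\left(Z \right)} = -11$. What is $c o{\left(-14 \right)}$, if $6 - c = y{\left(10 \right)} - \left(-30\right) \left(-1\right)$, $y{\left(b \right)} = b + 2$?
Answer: $-312$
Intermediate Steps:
$o{\left(Z \right)} = -13$ ($o{\left(Z \right)} = -2 - 11 = -13$)
$y{\left(b \right)} = 2 + b$
$c = 24$ ($c = 6 - \left(\left(2 + 10\right) - \left(-30\right) \left(-1\right)\right) = 6 - \left(12 - 30\right) = 6 - -18 = 6 + 18 = 24$)
$c o{\left(-14 \right)} = 24 \left(-13\right) = -312$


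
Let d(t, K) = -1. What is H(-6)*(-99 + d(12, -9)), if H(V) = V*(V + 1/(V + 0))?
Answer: -3700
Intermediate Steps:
H(V) = V*(V + 1/V)
H(-6)*(-99 + d(12, -9)) = (1 + (-6)²)*(-99 - 1) = (1 + 36)*(-100) = 37*(-100) = -3700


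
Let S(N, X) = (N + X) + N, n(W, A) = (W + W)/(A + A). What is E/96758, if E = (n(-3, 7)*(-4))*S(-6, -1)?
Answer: -78/338653 ≈ -0.00023032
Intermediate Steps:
n(W, A) = W/A (n(W, A) = (2*W)/((2*A)) = (2*W)*(1/(2*A)) = W/A)
S(N, X) = X + 2*N
E = -156/7 (E = (-3/7*(-4))*(-1 + 2*(-6)) = (-3*⅐*(-4))*(-1 - 12) = -3/7*(-4)*(-13) = (12/7)*(-13) = -156/7 ≈ -22.286)
E/96758 = -156/7/96758 = -156/7*1/96758 = -78/338653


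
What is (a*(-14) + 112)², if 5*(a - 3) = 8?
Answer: 56644/25 ≈ 2265.8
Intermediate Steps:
a = 23/5 (a = 3 + (⅕)*8 = 3 + 8/5 = 23/5 ≈ 4.6000)
(a*(-14) + 112)² = ((23/5)*(-14) + 112)² = (-322/5 + 112)² = (238/5)² = 56644/25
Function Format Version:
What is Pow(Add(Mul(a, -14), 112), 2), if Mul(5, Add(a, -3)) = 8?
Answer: Rational(56644, 25) ≈ 2265.8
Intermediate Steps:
a = Rational(23, 5) (a = Add(3, Mul(Rational(1, 5), 8)) = Add(3, Rational(8, 5)) = Rational(23, 5) ≈ 4.6000)
Pow(Add(Mul(a, -14), 112), 2) = Pow(Add(Mul(Rational(23, 5), -14), 112), 2) = Pow(Add(Rational(-322, 5), 112), 2) = Pow(Rational(238, 5), 2) = Rational(56644, 25)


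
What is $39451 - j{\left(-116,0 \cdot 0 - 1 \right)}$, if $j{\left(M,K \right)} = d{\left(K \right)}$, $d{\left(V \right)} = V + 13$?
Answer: $39439$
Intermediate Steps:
$d{\left(V \right)} = 13 + V$
$j{\left(M,K \right)} = 13 + K$
$39451 - j{\left(-116,0 \cdot 0 - 1 \right)} = 39451 - \left(13 + \left(0 \cdot 0 - 1\right)\right) = 39451 - \left(13 + \left(0 - 1\right)\right) = 39451 - \left(13 - 1\right) = 39451 - 12 = 39439$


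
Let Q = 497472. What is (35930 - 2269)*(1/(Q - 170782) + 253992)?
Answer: 2793076897196941/326690 ≈ 8.5496e+9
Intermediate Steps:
(35930 - 2269)*(1/(Q - 170782) + 253992) = (35930 - 2269)*(1/(497472 - 170782) + 253992) = 33661*(1/326690 + 253992) = 33661*(82976646481/326690) = 2793076897196941/326690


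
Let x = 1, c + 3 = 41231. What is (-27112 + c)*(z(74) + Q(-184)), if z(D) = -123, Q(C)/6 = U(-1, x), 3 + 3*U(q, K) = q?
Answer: -1849196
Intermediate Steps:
c = 41228 (c = -3 + 41231 = 41228)
U(q, K) = -1 + q/3
Q(C) = -8 (Q(C) = 6*(-1 + (⅓)*(-1)) = 6*(-1 - ⅓) = 6*(-4/3) = -8)
(-27112 + c)*(z(74) + Q(-184)) = (-27112 + 41228)*(-123 - 8) = 14116*(-131) = -1849196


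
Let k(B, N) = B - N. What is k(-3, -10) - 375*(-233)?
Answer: 87382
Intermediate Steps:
k(-3, -10) - 375*(-233) = (-3 - 1*(-10)) - 375*(-233) = (-3 + 10) + 87375 = 7 + 87375 = 87382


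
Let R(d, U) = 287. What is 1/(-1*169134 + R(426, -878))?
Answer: -1/168847 ≈ -5.9225e-6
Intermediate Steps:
1/(-1*169134 + R(426, -878)) = 1/(-1*169134 + 287) = 1/(-169134 + 287) = 1/(-168847) = -1/168847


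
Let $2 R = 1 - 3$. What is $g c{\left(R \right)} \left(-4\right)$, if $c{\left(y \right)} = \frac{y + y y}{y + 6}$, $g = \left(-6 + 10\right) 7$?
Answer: $0$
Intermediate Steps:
$g = 28$ ($g = 4 \cdot 7 = 28$)
$R = -1$ ($R = \frac{1 - 3}{2} = \frac{1}{2} \left(-2\right) = -1$)
$c{\left(y \right)} = \frac{y + y^{2}}{6 + y}$
$g c{\left(R \right)} \left(-4\right) = 28 - \frac{1 - 1}{6 - 1} \left(-4\right) = 28 \left(-1\right) \frac{1}{5} \cdot 0 \left(-4\right) = 28 \cdot 0 \left(-4\right) = 28 \cdot 0 = 0$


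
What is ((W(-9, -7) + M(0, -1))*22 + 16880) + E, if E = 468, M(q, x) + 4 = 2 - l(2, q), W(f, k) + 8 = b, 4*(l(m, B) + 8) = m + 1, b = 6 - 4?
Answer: 34663/2 ≈ 17332.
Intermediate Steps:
b = 2
l(m, B) = -31/4 + m/4 (l(m, B) = -8 + (m + 1)/4 = -8 + (1 + m)/4 = -8 + (1/4 + m/4) = -31/4 + m/4)
W(f, k) = -6 (W(f, k) = -8 + 2 = -6)
M(q, x) = 21/4 (M(q, x) = -4 + (2 - (-31/4 + (1/4)*2)) = -4 + (2 - (-31/4 + 1/2)) = -4 + (2 - 1*(-29/4)) = -4 + (2 + 29/4) = -4 + 37/4 = 21/4)
((W(-9, -7) + M(0, -1))*22 + 16880) + E = ((-6 + 21/4)*22 + 16880) + 468 = (-3/4*22 + 16880) + 468 = (-33/2 + 16880) + 468 = 33727/2 + 468 = 34663/2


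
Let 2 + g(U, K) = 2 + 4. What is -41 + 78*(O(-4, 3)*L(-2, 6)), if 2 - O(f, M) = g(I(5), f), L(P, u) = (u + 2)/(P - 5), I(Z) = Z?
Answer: 961/7 ≈ 137.29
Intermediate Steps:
L(P, u) = (2 + u)/(-5 + P)
g(U, K) = 4 (g(U, K) = -2 + (2 + 4) = -2 + 6 = 4)
O(f, M) = -2 (O(f, M) = 2 - 1*4 = 2 - 4 = -2)
-41 + 78*(O(-4, 3)*L(-2, 6)) = -41 + 78*(-2*(2 + 6)/(-5 - 2)) = -41 + 78*(-2*8/(-7)) = -41 + 78*(-(-2)*8/7) = -41 + 78*(-2*(-8/7)) = -41 + 78*(16/7) = -41 + 1248/7 = 961/7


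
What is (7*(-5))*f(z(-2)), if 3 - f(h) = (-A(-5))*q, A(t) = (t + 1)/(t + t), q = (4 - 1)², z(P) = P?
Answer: -231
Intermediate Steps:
q = 9 (q = 3² = 9)
A(t) = (1 + t)/(2*t) (A(t) = (1 + t)/((2*t)) = (1 + t)*(1/(2*t)) = (1 + t)/(2*t))
f(h) = 33/5 (f(h) = 3 - (-(1 - 5)/(2*(-5)))*9 = 3 - (-(-1)*(-4)/(2*5))*9 = 3 - (-1*⅖)*9 = 3 - (-2)*9/5 = 3 - 1*(-18/5) = 3 + 18/5 = 33/5)
(7*(-5))*f(z(-2)) = (7*(-5))*(33/5) = -35*33/5 = -231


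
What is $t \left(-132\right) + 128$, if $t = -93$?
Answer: $12404$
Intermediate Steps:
$t \left(-132\right) + 128 = \left(-93\right) \left(-132\right) + 128 = 12276 + 128 = 12404$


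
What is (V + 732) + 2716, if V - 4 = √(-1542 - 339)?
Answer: 3452 + 3*I*√209 ≈ 3452.0 + 43.37*I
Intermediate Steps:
V = 4 + 3*I*√209 (V = 4 + √(-1542 - 339) = 4 + √(-1881) = 4 + 3*I*√209 ≈ 4.0 + 43.37*I)
(V + 732) + 2716 = ((4 + 3*I*√209) + 732) + 2716 = (736 + 3*I*√209) + 2716 = 3452 + 3*I*√209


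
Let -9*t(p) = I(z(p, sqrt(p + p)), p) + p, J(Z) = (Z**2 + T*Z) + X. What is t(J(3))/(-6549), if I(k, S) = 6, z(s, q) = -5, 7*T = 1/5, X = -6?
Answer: 106/687645 ≈ 0.00015415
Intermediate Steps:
T = 1/35 (T = (1/7)/5 = (1/7)*(1/5) = 1/35 ≈ 0.028571)
J(Z) = -6 + Z**2 + Z/35 (J(Z) = (Z**2 + Z/35) - 6 = -6 + Z**2 + Z/35)
t(p) = -2/3 - p/9 (t(p) = -(6 + p)/9 = -2/3 - p/9)
t(J(3))/(-6549) = (-2/3 - (-6 + 3**2 + (1/35)*3)/9)/(-6549) = (-2/3 - (-6 + 9 + 3/35)/9)*(-1/6549) = (-2/3 - 1/9*108/35)*(-1/6549) = (-2/3 - 12/35)*(-1/6549) = -106/105*(-1/6549) = 106/687645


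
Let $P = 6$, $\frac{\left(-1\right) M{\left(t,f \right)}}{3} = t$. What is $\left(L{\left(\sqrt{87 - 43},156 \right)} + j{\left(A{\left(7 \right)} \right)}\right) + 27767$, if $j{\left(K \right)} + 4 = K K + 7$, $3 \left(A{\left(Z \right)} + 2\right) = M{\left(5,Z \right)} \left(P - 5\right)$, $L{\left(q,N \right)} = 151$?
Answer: $27970$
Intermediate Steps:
$M{\left(t,f \right)} = - 3 t$
$A{\left(Z \right)} = -7$ ($A{\left(Z \right)} = -2 + \frac{\left(-3\right) 5 \left(6 - 5\right)}{3} = -2 + \frac{\left(-15\right) 1}{3} = -2 + \frac{1}{3} \left(-15\right) = -2 - 5 = -7$)
$j{\left(K \right)} = 3 + K^{2}$ ($j{\left(K \right)} = -4 + \left(K K + 7\right) = -4 + \left(K^{2} + 7\right) = -4 + \left(7 + K^{2}\right) = 3 + K^{2}$)
$\left(L{\left(\sqrt{87 - 43},156 \right)} + j{\left(A{\left(7 \right)} \right)}\right) + 27767 = \left(151 + \left(3 + \left(-7\right)^{2}\right)\right) + 27767 = \left(151 + \left(3 + 49\right)\right) + 27767 = \left(151 + 52\right) + 27767 = 203 + 27767 = 27970$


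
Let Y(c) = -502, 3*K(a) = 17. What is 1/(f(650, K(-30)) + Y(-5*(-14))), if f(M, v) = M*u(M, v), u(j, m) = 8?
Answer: 1/4698 ≈ 0.00021286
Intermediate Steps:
K(a) = 17/3 (K(a) = (⅓)*17 = 17/3)
f(M, v) = 8*M (f(M, v) = M*8 = 8*M)
1/(f(650, K(-30)) + Y(-5*(-14))) = 1/(8*650 - 502) = 1/(5200 - 502) = 1/4698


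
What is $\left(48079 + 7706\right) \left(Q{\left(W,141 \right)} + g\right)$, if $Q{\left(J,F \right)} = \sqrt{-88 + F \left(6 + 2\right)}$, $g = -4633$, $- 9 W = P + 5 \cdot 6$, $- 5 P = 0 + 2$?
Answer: $-258451905 + 223140 \sqrt{65} \approx -2.5665 \cdot 10^{8}$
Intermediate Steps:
$P = - \frac{2}{5}$ ($P = - \frac{0 + 2}{5} = \left(- \frac{1}{5}\right) 2 = - \frac{2}{5} \approx -0.4$)
$W = - \frac{148}{45}$ ($W = - \frac{- \frac{2}{5} + 5 \cdot 6}{9} = - \frac{- \frac{2}{5} + 30}{9} = \left(- \frac{1}{9}\right) \frac{148}{5} = - \frac{148}{45} \approx -3.2889$)
$Q{\left(J,F \right)} = \sqrt{-88 + 8 F}$ ($Q{\left(J,F \right)} = \sqrt{-88 + F 8} = \sqrt{-88 + 8 F}$)
$\left(48079 + 7706\right) \left(Q{\left(W,141 \right)} + g\right) = \left(48079 + 7706\right) \left(2 \sqrt{-22 + 2 \cdot 141} - 4633\right) = 55785 \left(2 \sqrt{-22 + 282} - 4633\right) = 55785 \left(2 \sqrt{260} - 4633\right) = 55785 \left(2 \cdot 2 \sqrt{65} - 4633\right) = 55785 \left(4 \sqrt{65} - 4633\right) = 55785 \left(-4633 + 4 \sqrt{65}\right) = -258451905 + 223140 \sqrt{65}$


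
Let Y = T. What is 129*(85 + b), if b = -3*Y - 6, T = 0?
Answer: 10191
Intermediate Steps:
Y = 0
b = -6 (b = -3*0 - 6 = 0 - 6 = -6)
129*(85 + b) = 129*(85 - 6) = 129*79 = 10191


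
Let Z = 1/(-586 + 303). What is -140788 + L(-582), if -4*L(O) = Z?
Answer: -159372015/1132 ≈ -1.4079e+5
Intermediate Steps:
Z = -1/283 (Z = 1/(-283) = -1/283 ≈ -0.0035336)
L(O) = 1/1132 (L(O) = -¼*(-1/283) = 1/1132)
-140788 + L(-582) = -140788 + 1/1132 = -159372015/1132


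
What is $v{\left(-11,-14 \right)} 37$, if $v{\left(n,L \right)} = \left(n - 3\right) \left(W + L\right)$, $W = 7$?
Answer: $3626$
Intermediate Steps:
$v{\left(n,L \right)} = \left(-3 + n\right) \left(7 + L\right)$ ($v{\left(n,L \right)} = \left(n - 3\right) \left(7 + L\right) = \left(-3 + n\right) \left(7 + L\right)$)
$v{\left(-11,-14 \right)} 37 = \left(-21 - -42 + 7 \left(-11\right) - -154\right) 37 = \left(-21 + 42 - 77 + 154\right) 37 = 98 \cdot 37 = 3626$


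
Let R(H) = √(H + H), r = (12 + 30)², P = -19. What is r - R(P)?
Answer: 1764 - I*√38 ≈ 1764.0 - 6.1644*I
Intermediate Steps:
r = 1764 (r = 42² = 1764)
R(H) = √2*√H (R(H) = √(2*H) = √2*√H)
r - R(P) = 1764 - √2*√(-19) = 1764 - √2*I*√19 = 1764 - I*√38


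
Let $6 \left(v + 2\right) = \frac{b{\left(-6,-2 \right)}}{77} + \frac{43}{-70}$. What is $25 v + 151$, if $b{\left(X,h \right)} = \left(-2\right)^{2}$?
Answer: $\frac{91159}{924} \approx 98.657$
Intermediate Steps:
$b{\left(X,h \right)} = 4$
$v = - \frac{9673}{4620}$ ($v = -2 + \frac{\frac{4}{77} + \frac{43}{-70}}{6} = -2 + \frac{4 \cdot \frac{1}{77} + 43 \left(- \frac{1}{70}\right)}{6} = -2 + \frac{\frac{4}{77} - \frac{43}{70}}{6} = -2 + \frac{1}{6} \left(- \frac{433}{770}\right) = -2 - \frac{433}{4620} = - \frac{9673}{4620} \approx -2.0937$)
$25 v + 151 = 25 \left(- \frac{9673}{4620}\right) + 151 = - \frac{48365}{924} + 151 = \frac{91159}{924}$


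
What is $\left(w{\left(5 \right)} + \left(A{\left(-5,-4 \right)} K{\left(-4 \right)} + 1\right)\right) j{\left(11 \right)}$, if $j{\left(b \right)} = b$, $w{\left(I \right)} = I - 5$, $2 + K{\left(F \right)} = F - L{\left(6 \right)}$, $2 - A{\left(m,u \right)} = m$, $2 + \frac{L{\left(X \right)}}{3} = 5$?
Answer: $-1144$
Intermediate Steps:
$L{\left(X \right)} = 9$ ($L{\left(X \right)} = -6 + 3 \cdot 5 = -6 + 15 = 9$)
$A{\left(m,u \right)} = 2 - m$
$K{\left(F \right)} = -11 + F$ ($K{\left(F \right)} = -2 + \left(F - 9\right) = -2 + \left(-9 + F\right) = -11 + F$)
$w{\left(I \right)} = -5 + I$
$\left(w{\left(5 \right)} + \left(A{\left(-5,-4 \right)} K{\left(-4 \right)} + 1\right)\right) j{\left(11 \right)} = \left(\left(-5 + 5\right) + \left(\left(2 - -5\right) \left(-11 - 4\right) + 1\right)\right) 11 = \left(0 + \left(\left(2 + 5\right) \left(-15\right) + 1\right)\right) 11 = \left(0 + \left(7 \left(-15\right) + 1\right)\right) 11 = \left(0 + \left(-105 + 1\right)\right) 11 = \left(0 - 104\right) 11 = \left(-104\right) 11 = -1144$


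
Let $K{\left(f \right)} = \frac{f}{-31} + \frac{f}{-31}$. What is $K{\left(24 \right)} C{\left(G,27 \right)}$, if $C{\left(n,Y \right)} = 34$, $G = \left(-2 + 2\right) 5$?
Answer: $- \frac{1632}{31} \approx -52.645$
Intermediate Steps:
$G = 0$ ($G = 0 \cdot 5 = 0$)
$K{\left(f \right)} = - \frac{2 f}{31}$ ($K{\left(f \right)} = f \left(- \frac{1}{31}\right) + f \left(- \frac{1}{31}\right) = - \frac{f}{31} - \frac{f}{31} = - \frac{2 f}{31}$)
$K{\left(24 \right)} C{\left(G,27 \right)} = \left(- \frac{2}{31}\right) 24 \cdot 34 = \left(- \frac{48}{31}\right) 34 = - \frac{1632}{31}$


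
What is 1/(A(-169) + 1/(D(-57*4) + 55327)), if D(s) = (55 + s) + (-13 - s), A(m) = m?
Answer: -55369/9357360 ≈ -0.0059172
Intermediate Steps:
D(s) = 42
1/(A(-169) + 1/(D(-57*4) + 55327)) = 1/(-169 + 1/(42 + 55327)) = 1/(-169 + 1/55369) = 1/(-9357360/55369) = -55369/9357360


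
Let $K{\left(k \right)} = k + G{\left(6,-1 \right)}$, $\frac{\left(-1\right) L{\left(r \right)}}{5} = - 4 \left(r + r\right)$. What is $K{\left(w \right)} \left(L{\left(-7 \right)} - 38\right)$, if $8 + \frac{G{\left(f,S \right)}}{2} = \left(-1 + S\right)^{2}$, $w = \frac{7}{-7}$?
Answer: $2862$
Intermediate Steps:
$w = -1$ ($w = 7 \left(- \frac{1}{7}\right) = -1$)
$G{\left(f,S \right)} = -16 + 2 \left(-1 + S\right)^{2}$
$L{\left(r \right)} = 40 r$ ($L{\left(r \right)} = - 5 \left(- 4 \left(r + r\right)\right) = - 5 \left(- 4 \cdot 2 r\right) = - 5 \left(- 8 r\right) = 40 r$)
$K{\left(k \right)} = -8 + k$ ($K{\left(k \right)} = k - \left(16 - 2 \left(-1 - 1\right)^{2}\right) = k - \left(16 - 2 \left(-2\right)^{2}\right) = k + \left(-16 + 2 \cdot 4\right) = k + \left(-16 + 8\right) = k - 8 = -8 + k$)
$K{\left(w \right)} \left(L{\left(-7 \right)} - 38\right) = \left(-8 - 1\right) \left(40 \left(-7\right) - 38\right) = - 9 \left(-280 - 38\right) = \left(-9\right) \left(-318\right) = 2862$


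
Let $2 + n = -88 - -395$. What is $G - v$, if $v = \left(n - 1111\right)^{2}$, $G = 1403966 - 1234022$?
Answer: $-479692$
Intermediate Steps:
$n = 305$ ($n = -2 - -307 = -2 + \left(-88 + 395\right) = -2 + 307 = 305$)
$G = 169944$ ($G = 1403966 - 1234022 = 169944$)
$v = 649636$ ($v = \left(305 - 1111\right)^{2} = \left(-806\right)^{2} = 649636$)
$G - v = 169944 - 649636 = -479692$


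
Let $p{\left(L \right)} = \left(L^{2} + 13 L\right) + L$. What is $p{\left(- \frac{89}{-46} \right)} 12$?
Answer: $\frac{195711}{529} \approx 369.96$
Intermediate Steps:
$p{\left(L \right)} = L^{2} + 14 L$
$p{\left(- \frac{89}{-46} \right)} 12 = - \frac{89}{-46} \left(14 - \frac{89}{-46}\right) 12 = \left(-89\right) \left(- \frac{1}{46}\right) \left(14 - - \frac{89}{46}\right) 12 = \frac{89 \left(14 + \frac{89}{46}\right)}{46} \cdot 12 = \frac{89}{46} \cdot \frac{733}{46} \cdot 12 = \frac{65237}{2116} \cdot 12 = \frac{195711}{529}$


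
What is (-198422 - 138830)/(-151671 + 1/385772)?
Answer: 130102378544/58510425011 ≈ 2.2236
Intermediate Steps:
(-198422 - 138830)/(-151671 + 1/385772) = -337252/(-151671 + 1/385772) = -337252/(-58510425011/385772) = -337252*(-385772/58510425011) = 130102378544/58510425011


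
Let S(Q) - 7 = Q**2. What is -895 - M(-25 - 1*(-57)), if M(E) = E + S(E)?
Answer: -1958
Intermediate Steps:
S(Q) = 7 + Q**2
M(E) = 7 + E + E**2 (M(E) = E + (7 + E**2) = 7 + E + E**2)
-895 - M(-25 - 1*(-57)) = -895 - (7 + (-25 - 1*(-57)) + (-25 - 1*(-57))**2) = -895 - (7 + (-25 + 57) + (-25 + 57)**2) = -895 - (7 + 32 + 32**2) = -895 - (7 + 32 + 1024) = -895 - 1*1063 = -895 - 1063 = -1958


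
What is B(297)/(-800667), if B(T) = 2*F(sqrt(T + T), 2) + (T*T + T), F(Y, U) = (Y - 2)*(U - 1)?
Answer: -88502/800667 - 2*sqrt(66)/266889 ≈ -0.11060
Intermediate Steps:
F(Y, U) = (-1 + U)*(-2 + Y) (F(Y, U) = (-2 + Y)*(-1 + U) = (-1 + U)*(-2 + Y))
B(T) = -4 + T + T**2 + 2*sqrt(2)*sqrt(T) (B(T) = 2*(2 - sqrt(T + T) - 2*2 + 2*sqrt(T + T)) + (T*T + T) = 2*(2 - sqrt(2*T) - 4 + 2*sqrt(2*T)) + (T**2 + T) = 2*(2 - sqrt(2)*sqrt(T) - 4 + 2*(sqrt(2)*sqrt(T))) + (T + T**2) = 2*(2 - sqrt(2)*sqrt(T) - 4 + 2*sqrt(2)*sqrt(T)) + (T + T**2) = 2*(-2 + sqrt(2)*sqrt(T)) + (T + T**2) = (-4 + 2*sqrt(2)*sqrt(T)) + (T + T**2) = -4 + T + T**2 + 2*sqrt(2)*sqrt(T))
B(297)/(-800667) = (-4 + 297 + 297**2 + 2*sqrt(2)*sqrt(297))/(-800667) = (-4 + 297 + 88209 + 2*sqrt(2)*(3*sqrt(33)))*(-1/800667) = (-4 + 297 + 88209 + 6*sqrt(66))*(-1/800667) = (88502 + 6*sqrt(66))*(-1/800667) = -88502/800667 - 2*sqrt(66)/266889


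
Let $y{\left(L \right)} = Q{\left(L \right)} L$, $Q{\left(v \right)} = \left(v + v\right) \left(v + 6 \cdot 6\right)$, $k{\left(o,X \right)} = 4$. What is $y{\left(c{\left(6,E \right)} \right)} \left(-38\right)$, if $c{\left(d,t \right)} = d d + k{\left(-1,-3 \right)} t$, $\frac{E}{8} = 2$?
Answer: $-103360000$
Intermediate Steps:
$E = 16$ ($E = 8 \cdot 2 = 16$)
$Q{\left(v \right)} = 2 v \left(36 + v\right)$ ($Q{\left(v \right)} = 2 v \left(v + 36\right) = 2 v \left(36 + v\right)$)
$c{\left(d,t \right)} = d^{2} + 4 t$ ($c{\left(d,t \right)} = d d + 4 t = d^{2} + 4 t$)
$y{\left(L \right)} = 2 L^{2} \left(36 + L\right)$ ($y{\left(L \right)} = 2 L \left(36 + L\right) L = 2 L^{2} \left(36 + L\right)$)
$y{\left(c{\left(6,E \right)} \right)} \left(-38\right) = 2 \left(6^{2} + 4 \cdot 16\right)^{2} \left(36 + \left(6^{2} + 4 \cdot 16\right)\right) \left(-38\right) = 2 \left(36 + 64\right)^{2} \left(36 + \left(36 + 64\right)\right) \left(-38\right) = 2 \cdot 100^{2} \left(36 + 100\right) \left(-38\right) = 2 \cdot 10000 \cdot 136 \left(-38\right) = 2720000 \left(-38\right) = -103360000$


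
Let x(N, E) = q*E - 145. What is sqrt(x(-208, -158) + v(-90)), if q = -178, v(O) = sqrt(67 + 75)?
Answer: sqrt(27979 + sqrt(142)) ≈ 167.30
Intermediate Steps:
v(O) = sqrt(142)
x(N, E) = -145 - 178*E (x(N, E) = -178*E - 145 = -145 - 178*E)
sqrt(x(-208, -158) + v(-90)) = sqrt((-145 - 178*(-158)) + sqrt(142)) = sqrt((-145 + 28124) + sqrt(142)) = sqrt(27979 + sqrt(142))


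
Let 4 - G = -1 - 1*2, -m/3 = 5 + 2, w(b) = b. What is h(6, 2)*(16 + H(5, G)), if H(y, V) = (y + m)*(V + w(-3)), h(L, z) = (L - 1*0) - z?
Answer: -192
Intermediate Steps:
h(L, z) = L - z (h(L, z) = (L + 0) - z = L - z)
m = -21 (m = -3*(5 + 2) = -3*7 = -21)
G = 7 (G = 4 - (-1 - 1*2) = 4 - (-1 - 2) = 4 - 1*(-3) = 4 + 3 = 7)
H(y, V) = (-21 + y)*(-3 + V) (H(y, V) = (y - 21)*(V - 3) = (-21 + y)*(-3 + V))
h(6, 2)*(16 + H(5, G)) = (6 - 1*2)*(16 + (63 - 21*7 - 3*5 + 7*5)) = (6 - 2)*(16 + (63 - 147 - 15 + 35)) = 4*(16 - 64) = 4*(-48) = -192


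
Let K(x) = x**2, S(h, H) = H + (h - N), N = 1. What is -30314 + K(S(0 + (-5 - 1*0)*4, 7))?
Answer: -30118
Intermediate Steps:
S(h, H) = -1 + H + h (S(h, H) = H + (h - 1*1) = H + (h - 1) = H + (-1 + h) = -1 + H + h)
-30314 + K(S(0 + (-5 - 1*0)*4, 7)) = -30314 + (-1 + 7 + (0 + (-5 - 1*0)*4))**2 = -30314 + (-1 + 7 + (0 + (-5 + 0)*4))**2 = -30314 + (-1 + 7 + (0 - 5*4))**2 = -30314 + (-1 + 7 + (0 - 20))**2 = -30314 + (-1 + 7 - 20)**2 = -30314 + (-14)**2 = -30314 + 196 = -30118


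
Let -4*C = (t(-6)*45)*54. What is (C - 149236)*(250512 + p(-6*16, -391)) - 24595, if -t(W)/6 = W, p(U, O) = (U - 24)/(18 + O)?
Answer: -15988341346111/373 ≈ -4.2864e+10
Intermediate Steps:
p(U, O) = (-24 + U)/(18 + O)
t(W) = -6*W
C = -21870 (C = --6*(-6)*45*54/4 = -36*45*54/4 = -405*54 = -¼*87480 = -21870)
(C - 149236)*(250512 + p(-6*16, -391)) - 24595 = (-21870 - 149236)*(250512 + (-24 - 6*16)/(18 - 391)) - 24595 = -171106*(250512 + (-24 - 96)/(-373)) - 24595 = -171106*(250512 - 1/373*(-120)) - 24595 = -171106*(250512 + 120/373) - 24595 = -171106*93441096/373 - 24595 = -15988332172176/373 - 24595 = -15988341346111/373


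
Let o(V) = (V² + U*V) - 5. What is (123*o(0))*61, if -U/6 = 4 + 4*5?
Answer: -37515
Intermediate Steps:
U = -144 (U = -6*(4 + 4*5) = -6*(4 + 20) = -6*24 = -144)
o(V) = -5 + V² - 144*V (o(V) = (V² - 144*V) - 5 = -5 + V² - 144*V)
(123*o(0))*61 = (123*(-5 + 0² - 144*0))*61 = (123*(-5 + 0 + 0))*61 = (123*(-5))*61 = -615*61 = -37515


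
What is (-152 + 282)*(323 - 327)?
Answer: -520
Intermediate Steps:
(-152 + 282)*(323 - 327) = 130*(-4) = -520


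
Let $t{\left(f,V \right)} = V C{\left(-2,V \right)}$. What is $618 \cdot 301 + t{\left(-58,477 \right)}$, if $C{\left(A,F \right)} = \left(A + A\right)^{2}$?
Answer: $193650$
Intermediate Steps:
$C{\left(A,F \right)} = 4 A^{2}$ ($C{\left(A,F \right)} = \left(2 A\right)^{2} = 4 A^{2}$)
$t{\left(f,V \right)} = 16 V$ ($t{\left(f,V \right)} = V 4 \left(-2\right)^{2} = V 4 \cdot 4 = V 16 = 16 V$)
$618 \cdot 301 + t{\left(-58,477 \right)} = 618 \cdot 301 + 16 \cdot 477 = 186018 + 7632 = 193650$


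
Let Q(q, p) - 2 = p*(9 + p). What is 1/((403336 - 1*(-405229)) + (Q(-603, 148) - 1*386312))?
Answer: 1/445491 ≈ 2.2447e-6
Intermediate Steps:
Q(q, p) = 2 + p*(9 + p)
1/((403336 - 1*(-405229)) + (Q(-603, 148) - 1*386312)) = 1/((403336 - 1*(-405229)) + ((2 + 148**2 + 9*148) - 1*386312)) = 1/((403336 + 405229) + ((2 + 21904 + 1332) - 386312)) = 1/(808565 + (23238 - 386312)) = 1/(808565 - 363074) = 1/445491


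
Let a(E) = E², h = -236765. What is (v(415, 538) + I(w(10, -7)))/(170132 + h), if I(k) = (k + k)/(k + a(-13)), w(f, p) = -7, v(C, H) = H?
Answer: -43571/5397273 ≈ -0.0080728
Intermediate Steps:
I(k) = 2*k/(169 + k) (I(k) = (k + k)/(k + (-13)²) = (2*k)/(k + 169) = (2*k)/(169 + k) = 2*k/(169 + k))
(v(415, 538) + I(w(10, -7)))/(170132 + h) = (538 + 2*(-7)/(169 - 7))/(170132 - 236765) = (538 + 2*(-7)/162)/(-66633) = (538 + 2*(-7)*(1/162))*(-1/66633) = (538 - 7/81)*(-1/66633) = (43571/81)*(-1/66633) = -43571/5397273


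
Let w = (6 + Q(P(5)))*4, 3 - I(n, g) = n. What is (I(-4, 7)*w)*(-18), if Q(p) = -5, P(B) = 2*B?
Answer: -504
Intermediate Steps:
I(n, g) = 3 - n
w = 4 (w = (6 - 5)*4 = 1*4 = 4)
(I(-4, 7)*w)*(-18) = ((3 - 1*(-4))*4)*(-18) = ((3 + 4)*4)*(-18) = (7*4)*(-18) = 28*(-18) = -504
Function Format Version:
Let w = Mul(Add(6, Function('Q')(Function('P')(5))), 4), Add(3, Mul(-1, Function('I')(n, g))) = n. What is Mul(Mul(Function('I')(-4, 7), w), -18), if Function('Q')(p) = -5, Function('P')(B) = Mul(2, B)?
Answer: -504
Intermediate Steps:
Function('I')(n, g) = Add(3, Mul(-1, n))
w = 4 (w = Mul(Add(6, -5), 4) = Mul(1, 4) = 4)
Mul(Mul(Function('I')(-4, 7), w), -18) = Mul(Mul(Add(3, Mul(-1, -4)), 4), -18) = Mul(Mul(Add(3, 4), 4), -18) = Mul(Mul(7, 4), -18) = Mul(28, -18) = -504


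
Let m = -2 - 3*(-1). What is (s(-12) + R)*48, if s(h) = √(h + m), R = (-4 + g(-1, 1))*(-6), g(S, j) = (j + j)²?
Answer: 48*I*√11 ≈ 159.2*I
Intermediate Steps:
g(S, j) = 4*j² (g(S, j) = (2*j)² = 4*j²)
m = 1 (m = -2 + 3 = 1)
R = 0 (R = (-4 + 4*1²)*(-6) = (-4 + 4*1)*(-6) = (-4 + 4)*(-6) = 0*(-6) = 0)
s(h) = √(1 + h) (s(h) = √(h + 1) = √(1 + h))
(s(-12) + R)*48 = (√(1 - 12) + 0)*48 = (√(-11) + 0)*48 = (I*√11 + 0)*48 = (I*√11)*48 = 48*I*√11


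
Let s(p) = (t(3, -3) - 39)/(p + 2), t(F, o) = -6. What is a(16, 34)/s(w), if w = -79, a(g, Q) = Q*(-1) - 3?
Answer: -2849/45 ≈ -63.311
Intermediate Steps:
a(g, Q) = -3 - Q (a(g, Q) = -Q - 3 = -3 - Q)
s(p) = -45/(2 + p) (s(p) = (-6 - 39)/(p + 2) = -45/(2 + p))
a(16, 34)/s(w) = (-3 - 1*34)/((-45/(2 - 79))) = (-3 - 34)/((-45/(-77))) = -37/((-45*(-1/77))) = -37/45/77 = -37*77/45 = -2849/45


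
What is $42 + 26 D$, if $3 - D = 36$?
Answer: $-816$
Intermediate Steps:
$D = -33$ ($D = 3 - 36 = -33$)
$42 + 26 D = 42 + 26 \left(-33\right) = 42 - 858 = -816$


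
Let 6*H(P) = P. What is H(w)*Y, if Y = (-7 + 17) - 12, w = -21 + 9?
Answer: 4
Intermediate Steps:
w = -12
H(P) = P/6
Y = -2 (Y = 10 - 12 = -2)
H(w)*Y = ((⅙)*(-12))*(-2) = -2*(-2) = 4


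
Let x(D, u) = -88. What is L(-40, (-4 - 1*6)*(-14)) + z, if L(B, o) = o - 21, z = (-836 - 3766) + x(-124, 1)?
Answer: -4571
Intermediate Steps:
z = -4690 (z = (-836 - 3766) - 88 = -4602 - 88 = -4690)
L(B, o) = -21 + o
L(-40, (-4 - 1*6)*(-14)) + z = (-21 + (-4 - 1*6)*(-14)) - 4690 = (-21 + (-4 - 6)*(-14)) - 4690 = (-21 - 10*(-14)) - 4690 = (-21 + 140) - 4690 = 119 - 4690 = -4571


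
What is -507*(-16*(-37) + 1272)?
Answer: -945048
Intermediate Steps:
-507*(-16*(-37) + 1272) = -507*(592 + 1272) = -507*1864 = -945048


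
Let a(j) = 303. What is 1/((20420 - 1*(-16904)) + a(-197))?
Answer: 1/37627 ≈ 2.6577e-5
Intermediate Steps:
1/((20420 - 1*(-16904)) + a(-197)) = 1/((20420 - 1*(-16904)) + 303) = 1/((20420 + 16904) + 303) = 1/(37324 + 303) = 1/37627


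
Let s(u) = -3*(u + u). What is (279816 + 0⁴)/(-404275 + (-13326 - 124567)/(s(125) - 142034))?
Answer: -39953247744/57723863707 ≈ -0.69214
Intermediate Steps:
s(u) = -6*u
(279816 + 0⁴)/(-404275 + (-13326 - 124567)/(s(125) - 142034)) = (279816 + 0⁴)/(-404275 + (-13326 - 124567)/(-6*125 - 142034)) = (279816 + 0)/(-404275 - 137893/(-750 - 142034)) = 279816/(-404275 - 137893/(-142784)) = 279816/(-404275 - 137893*(-1/142784)) = 279816/(-404275 + 137893/142784) = 279816/(-57723863707/142784) = 279816*(-142784/57723863707) = -39953247744/57723863707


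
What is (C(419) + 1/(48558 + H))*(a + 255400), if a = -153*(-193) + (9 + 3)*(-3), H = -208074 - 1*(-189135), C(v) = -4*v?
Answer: -14142499620599/29619 ≈ -4.7748e+8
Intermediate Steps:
H = -18939 (H = -208074 + 189135 = -18939)
a = 29493 (a = 29529 + 12*(-3) = 29529 - 36 = 29493)
(C(419) + 1/(48558 + H))*(a + 255400) = (-4*419 + 1/(48558 - 18939))*(29493 + 255400) = (-1676 + 1/29619)*284893 = -49641443/29619*284893 = -14142499620599/29619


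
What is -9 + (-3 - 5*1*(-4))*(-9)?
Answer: -162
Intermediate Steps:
-9 + (-3 - 5*1*(-4))*(-9) = -9 + (-3 - 5*(-4))*(-9) = -9 + (-3 + 20)*(-9) = -9 + 17*(-9) = -9 - 153 = -162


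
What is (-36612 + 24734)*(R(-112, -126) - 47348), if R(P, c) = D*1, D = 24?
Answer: 562114472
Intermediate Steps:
R(P, c) = 24 (R(P, c) = 24*1 = 24)
(-36612 + 24734)*(R(-112, -126) - 47348) = (-36612 + 24734)*(24 - 47348) = -11878*(-47324) = 562114472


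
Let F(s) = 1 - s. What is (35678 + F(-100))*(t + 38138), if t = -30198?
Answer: 284085260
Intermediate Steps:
(35678 + F(-100))*(t + 38138) = (35678 + (1 - 1*(-100)))*(-30198 + 38138) = (35678 + (1 + 100))*7940 = (35678 + 101)*7940 = 35779*7940 = 284085260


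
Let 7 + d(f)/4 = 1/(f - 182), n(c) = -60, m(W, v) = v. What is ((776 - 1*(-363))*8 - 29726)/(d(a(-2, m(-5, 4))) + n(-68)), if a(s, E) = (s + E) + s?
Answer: 937937/4005 ≈ 234.19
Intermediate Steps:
a(s, E) = E + 2*s (a(s, E) = (E + s) + s = E + 2*s)
d(f) = -28 + 4/(-182 + f) (d(f) = -28 + 4/(f - 182) = -28 + 4/(-182 + f))
((776 - 1*(-363))*8 - 29726)/(d(a(-2, m(-5, 4))) + n(-68)) = ((776 - 1*(-363))*8 - 29726)/(4*(1275 - 7*(4 + 2*(-2)))/(-182 + (4 + 2*(-2))) - 60) = ((776 + 363)*8 - 29726)/(4*(1275 - 7*(4 - 4))/(-182 + (4 - 4)) - 60) = (1139*8 - 29726)/(4*(1275 - 7*0)/(-182 + 0) - 60) = (9112 - 29726)/(4*(1275 + 0)/(-182) - 60) = -20614/(4*(-1/182)*1275 - 60) = -20614/(-2550/91 - 60) = -20614/(-8010/91) = -20614*(-91/8010) = 937937/4005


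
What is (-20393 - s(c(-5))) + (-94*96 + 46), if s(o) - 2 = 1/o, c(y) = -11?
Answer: -323102/11 ≈ -29373.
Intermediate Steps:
s(o) = 2 + 1/o
(-20393 - s(c(-5))) + (-94*96 + 46) = (-20393 - (2 + 1/(-11))) + (-94*96 + 46) = (-20393 - (2 - 1/11)) + (-9024 + 46) = (-20393 - 1*21/11) - 8978 = (-20393 - 21/11) - 8978 = -224344/11 - 8978 = -323102/11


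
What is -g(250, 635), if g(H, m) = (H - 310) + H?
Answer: -190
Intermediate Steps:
g(H, m) = -310 + 2*H (g(H, m) = (-310 + H) + H = -310 + 2*H)
-g(250, 635) = -(-310 + 2*250) = -(-310 + 500) = -1*190 = -190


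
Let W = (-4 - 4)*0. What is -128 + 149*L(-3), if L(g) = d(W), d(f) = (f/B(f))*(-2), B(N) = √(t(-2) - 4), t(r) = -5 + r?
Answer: -128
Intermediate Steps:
B(N) = I*√11 (B(N) = √((-5 - 2) - 4) = √(-7 - 4) = √(-11) = I*√11)
W = 0 (W = -8*0 = 0)
d(f) = 2*I*f*√11/11 (d(f) = (f/((I*√11)))*(-2) = (f*(-I*√11/11))*(-2) = -I*f*√11/11*(-2) = 2*I*f*√11/11)
L(g) = 0 (L(g) = (2/11)*I*0*√11 = 0)
-128 + 149*L(-3) = -128 + 149*0 = -128 + 0 = -128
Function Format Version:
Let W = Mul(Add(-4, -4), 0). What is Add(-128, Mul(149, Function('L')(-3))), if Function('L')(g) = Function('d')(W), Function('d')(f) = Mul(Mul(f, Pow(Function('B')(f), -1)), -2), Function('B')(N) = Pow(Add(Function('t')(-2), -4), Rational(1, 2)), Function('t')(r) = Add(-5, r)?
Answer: -128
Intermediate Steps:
Function('B')(N) = Mul(I, Pow(11, Rational(1, 2))) (Function('B')(N) = Pow(Add(Add(-5, -2), -4), Rational(1, 2)) = Pow(Add(-7, -4), Rational(1, 2)) = Pow(-11, Rational(1, 2)) = Mul(I, Pow(11, Rational(1, 2))))
W = 0 (W = Mul(-8, 0) = 0)
Function('d')(f) = Mul(Rational(2, 11), I, f, Pow(11, Rational(1, 2))) (Function('d')(f) = Mul(Mul(f, Pow(Mul(I, Pow(11, Rational(1, 2))), -1)), -2) = Mul(Mul(f, Mul(Rational(-1, 11), I, Pow(11, Rational(1, 2)))), -2) = Mul(Mul(Rational(-1, 11), I, f, Pow(11, Rational(1, 2))), -2) = Mul(Rational(2, 11), I, f, Pow(11, Rational(1, 2))))
Function('L')(g) = 0 (Function('L')(g) = Mul(Rational(2, 11), I, 0, Pow(11, Rational(1, 2))) = 0)
Add(-128, Mul(149, Function('L')(-3))) = Add(-128, Mul(149, 0)) = Add(-128, 0) = -128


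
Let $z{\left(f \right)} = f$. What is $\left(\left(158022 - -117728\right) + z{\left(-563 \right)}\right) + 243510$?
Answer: $518697$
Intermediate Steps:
$\left(\left(158022 - -117728\right) + z{\left(-563 \right)}\right) + 243510 = \left(\left(158022 - -117728\right) - 563\right) + 243510 = \left(\left(158022 + 117728\right) - 563\right) + 243510 = \left(275750 - 563\right) + 243510 = 275187 + 243510 = 518697$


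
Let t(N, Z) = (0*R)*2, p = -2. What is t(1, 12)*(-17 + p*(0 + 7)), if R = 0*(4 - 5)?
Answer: 0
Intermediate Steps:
R = 0 (R = 0*(-1) = 0)
t(N, Z) = 0 (t(N, Z) = (0*0)*2 = 0*2 = 0)
t(1, 12)*(-17 + p*(0 + 7)) = 0*(-17 - 2*(0 + 7)) = 0*(-17 - 2*7) = 0*(-17 - 14) = 0*(-31) = 0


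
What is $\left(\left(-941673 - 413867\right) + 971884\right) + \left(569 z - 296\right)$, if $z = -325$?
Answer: $-568877$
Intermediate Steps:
$\left(\left(-941673 - 413867\right) + 971884\right) + \left(569 z - 296\right) = \left(\left(-941673 - 413867\right) + 971884\right) + \left(569 \left(-325\right) - 296\right) = \left(-1355540 + 971884\right) - 185221 = -383656 - 185221 = -568877$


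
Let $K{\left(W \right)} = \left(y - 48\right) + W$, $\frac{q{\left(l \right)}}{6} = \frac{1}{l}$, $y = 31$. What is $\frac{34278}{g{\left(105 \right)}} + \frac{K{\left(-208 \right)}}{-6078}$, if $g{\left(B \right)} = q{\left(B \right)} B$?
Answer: $\frac{11574613}{2026} \approx 5713.0$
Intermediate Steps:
$q{\left(l \right)} = \frac{6}{l}$
$K{\left(W \right)} = -17 + W$ ($K{\left(W \right)} = \left(31 - 48\right) + W = -17 + W$)
$g{\left(B \right)} = 6$ ($g{\left(B \right)} = \frac{6}{B} B = 6$)
$\frac{34278}{g{\left(105 \right)}} + \frac{K{\left(-208 \right)}}{-6078} = \frac{34278}{6} + \frac{-17 - 208}{-6078} = 34278 \cdot \frac{1}{6} - - \frac{75}{2026} = 5713 + \frac{75}{2026} = \frac{11574613}{2026}$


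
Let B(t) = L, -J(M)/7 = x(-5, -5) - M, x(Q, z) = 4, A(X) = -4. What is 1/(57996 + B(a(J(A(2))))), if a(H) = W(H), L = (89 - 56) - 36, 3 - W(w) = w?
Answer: 1/57993 ≈ 1.7243e-5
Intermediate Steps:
W(w) = 3 - w
L = -3 (L = 33 - 36 = -3)
J(M) = -28 + 7*M (J(M) = -7*(4 - M) = -28 + 7*M)
a(H) = 3 - H
B(t) = -3
1/(57996 + B(a(J(A(2))))) = 1/(57996 - 3) = 1/57993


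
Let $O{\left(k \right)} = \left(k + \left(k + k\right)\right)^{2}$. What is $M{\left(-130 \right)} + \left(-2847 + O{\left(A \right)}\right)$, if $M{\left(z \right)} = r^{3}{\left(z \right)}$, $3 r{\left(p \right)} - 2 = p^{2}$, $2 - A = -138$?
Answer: $178834353657$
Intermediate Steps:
$A = 140$ ($A = 2 - -138 = 2 + 138 = 140$)
$O{\left(k \right)} = 9 k^{2}$ ($O{\left(k \right)} = \left(k + 2 k\right)^{2} = \left(3 k\right)^{2} = 9 k^{2}$)
$r{\left(p \right)} = \frac{2}{3} + \frac{p^{2}}{3}$
$M{\left(z \right)} = \left(\frac{2}{3} + \frac{z^{2}}{3}\right)^{3}$
$M{\left(-130 \right)} + \left(-2847 + O{\left(A \right)}\right) = \frac{\left(2 + \left(-130\right)^{2}\right)^{3}}{27} - \left(2847 - 9 \cdot 140^{2}\right) = \frac{\left(2 + 16900\right)^{3}}{27} + \left(-2847 + 9 \cdot 19600\right) = \frac{16902^{3}}{27} + \left(-2847 + 176400\right) = \frac{1}{27} \cdot 4828522862808 + 173553 = 178834180104 + 173553 = 178834353657$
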